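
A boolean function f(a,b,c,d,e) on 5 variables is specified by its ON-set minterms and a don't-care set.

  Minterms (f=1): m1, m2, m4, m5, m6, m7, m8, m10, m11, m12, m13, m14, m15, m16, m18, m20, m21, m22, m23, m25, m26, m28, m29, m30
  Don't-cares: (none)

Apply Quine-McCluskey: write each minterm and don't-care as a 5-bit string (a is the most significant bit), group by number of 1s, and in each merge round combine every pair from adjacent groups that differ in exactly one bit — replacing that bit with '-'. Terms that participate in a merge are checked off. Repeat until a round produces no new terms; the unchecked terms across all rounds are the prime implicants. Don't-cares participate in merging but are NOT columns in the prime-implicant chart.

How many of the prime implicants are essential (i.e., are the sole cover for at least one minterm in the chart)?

size-2^0 implicants → 00001(✓)  00010(✓)  00100(✓)  00101(✓)  00110(✓)  00111(✓)  01000(✓)  01010(✓)  01011(✓)  01100(✓)  01101(✓)  01110(✓)  01111(✓)  10000(✓)  10010(✓)  10100(✓)  10101(✓)  10110(✓)  10111(✓)  11001(✓)  11010(✓)  11100(✓)  11101(✓)  11110(✓)
size-2^1 implicants → -0010(✓)  -0100(✓)  -0101(✓)  -0110(✓)  -0111(✓)  -1010(✓)  -1100(✓)  -1101(✓)  -1110(✓)  0-010(✓)  0-100(✓)  0-101(✓)  0-110(✓)  0-111(✓)  00-01  00-10(✓)  001-0(✓)  001-1(✓)  0010-(✓)  0011-(✓)  01-00(✓)  01-10(✓)  01-11(✓)  010-0(✓)  0101-(✓)  011-0(✓)  011-1(✓)  0110-(✓)  0111-(✓)  1-010(✓)  1-100(✓)  1-101(✓)  1-110(✓)  10-00(✓)  10-10(✓)  100-0(✓)  101-0(✓)  101-1(✓)  1010-(✓)  1011-(✓)  11-01  11-10(✓)  111-0(✓)  1110-(✓)
size-2^2 implicants → --010(✓)  --100(✓)  --101(✓)  --110(✓)  -0-10(✓)  -01-0(✓)  -01-1(✓)  -010-(✓)  -011-(✓)  -1-10(✓)  -11-0(✓)  -110-(✓)  0--10(✓)  0-1-0(✓)  0-1-1(✓)  0-10-(✓)  0-11-(✓)  001--(✓)  01--0  01-1-  011--(✓)  1--10(✓)  1-1-0(✓)  1-10-(✓)  10--0  101--(✓)
size-2^3 implicants → ---10  --1-0  --10-  -01--  0-1--
Unchecked terms (primes): ---10, --1-0, --10-, -01--, 0-1--, 00-01, 01--0, 01-1-, 10--0, 11-01
Minterm coverage:
  m1 ⊆ 00-01 [E]
  m2 ⊆ ---10 [E]
  m4 ⊆ --1-0,--10-,-01--,0-1--
  m5 ⊆ --10-,-01--,0-1--,00-01
  m6 ⊆ ---10,--1-0,-01--,0-1--
  m7 ⊆ -01--,0-1--
  m8 ⊆ 01--0 [E]
  m10 ⊆ ---10,01--0,01-1-
  m11 ⊆ 01-1- [E]
  m12 ⊆ --1-0,--10-,0-1--,01--0
  m13 ⊆ --10-,0-1--
  m14 ⊆ ---10,--1-0,0-1--,01--0,01-1-
  m15 ⊆ 0-1--,01-1-
  m16 ⊆ 10--0 [E]
  m18 ⊆ ---10,10--0
  m20 ⊆ --1-0,--10-,-01--,10--0
  m21 ⊆ --10-,-01--
  m22 ⊆ ---10,--1-0,-01--,10--0
  m23 ⊆ -01-- [E]
  m25 ⊆ 11-01 [E]
  m26 ⊆ ---10 [E]
  m28 ⊆ --1-0,--10-
  m29 ⊆ --10-,11-01
  m30 ⊆ ---10,--1-0
E = {---10, -01--, 00-01, 01--0, 01-1-, 10--0, 11-01}

7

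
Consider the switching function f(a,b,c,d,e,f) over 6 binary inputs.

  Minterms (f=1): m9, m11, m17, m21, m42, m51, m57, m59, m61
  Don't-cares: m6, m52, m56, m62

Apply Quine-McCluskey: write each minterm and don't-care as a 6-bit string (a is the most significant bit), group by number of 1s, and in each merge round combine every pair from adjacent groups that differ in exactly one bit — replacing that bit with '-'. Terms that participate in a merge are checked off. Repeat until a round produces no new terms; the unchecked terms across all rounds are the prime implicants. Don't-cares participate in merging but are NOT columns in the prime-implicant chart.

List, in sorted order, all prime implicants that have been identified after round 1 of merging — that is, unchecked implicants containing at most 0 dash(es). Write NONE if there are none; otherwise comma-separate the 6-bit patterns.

size-2^0 implicants → 000110  001001(✓)  001011(✓)  010001(✓)  010101(✓)  101010  110011(✓)  110100  111000(✓)  111001(✓)  111011(✓)  111101(✓)  111110
size-2^1 implicants → 0010-1  010-01  11-011  111-01  1110-1  11100-
Unchecked terms (primes): 000110, 0010-1, 010-01, 101010, 11-011, 110100, 111-01, 1110-1, 11100-, 111110

000110, 101010, 110100, 111110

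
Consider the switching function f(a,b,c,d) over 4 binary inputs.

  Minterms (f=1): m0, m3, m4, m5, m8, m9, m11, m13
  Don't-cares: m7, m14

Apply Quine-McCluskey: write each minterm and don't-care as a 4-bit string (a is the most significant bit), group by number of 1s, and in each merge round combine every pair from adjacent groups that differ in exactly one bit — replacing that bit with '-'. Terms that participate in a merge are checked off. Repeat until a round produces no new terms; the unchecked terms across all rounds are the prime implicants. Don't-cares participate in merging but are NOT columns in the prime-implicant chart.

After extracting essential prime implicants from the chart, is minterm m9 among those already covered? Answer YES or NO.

NO

Round 0: 0000✓ 0011✓ 0100✓ 0101✓ 0111✓ 1000✓ 1001✓ 1011✓ 1101✓ 1110
Round 1: -000 -011 -101 0-00 0-11 01-1 010- 1-01 10-1 100-
PIs = {-000, -011, -101, 0-00, 0-11, 01-1, 010-, 1-01, 10-1, 100-, 1110}
Coverage chart:
  m0: -000,0-00
  m3: -011,0-11
  m4: 0-00,010-
  m5: -101,01-1,010-
  m8: -000,100-
  m9: 1-01,10-1,100-
  m11: -011,10-1
  m13: -101,1-01
(no essential prime implicants)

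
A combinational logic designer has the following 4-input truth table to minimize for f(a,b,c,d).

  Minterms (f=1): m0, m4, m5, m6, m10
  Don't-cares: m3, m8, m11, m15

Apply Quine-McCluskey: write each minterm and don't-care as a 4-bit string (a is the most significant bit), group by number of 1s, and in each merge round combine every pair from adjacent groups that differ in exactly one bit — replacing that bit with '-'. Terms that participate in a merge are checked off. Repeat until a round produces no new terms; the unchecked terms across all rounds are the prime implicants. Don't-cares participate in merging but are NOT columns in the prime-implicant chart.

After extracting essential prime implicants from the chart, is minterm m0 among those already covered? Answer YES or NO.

NO

[col 0] 0000*, 0011*, 0100*, 0101*, 0110*, 1000*, 1010*, 1011*, 1111*
[col 1] -000, -011, 0-00, 01-0, 010-, 1-11, 10-0, 101-
Prime implicants: -000, -011, 0-00, 01-0, 010-, 1-11, 10-0, 101-
PI chart (minterm → PIs covering it):
  0 | -000,0-00
  4 | 0-00,01-0,010-
  5 | 010-  (sole → essential)
  6 | 01-0  (sole → essential)
  10 | 10-0,101-
Essential prime implicants: 01-0, 010-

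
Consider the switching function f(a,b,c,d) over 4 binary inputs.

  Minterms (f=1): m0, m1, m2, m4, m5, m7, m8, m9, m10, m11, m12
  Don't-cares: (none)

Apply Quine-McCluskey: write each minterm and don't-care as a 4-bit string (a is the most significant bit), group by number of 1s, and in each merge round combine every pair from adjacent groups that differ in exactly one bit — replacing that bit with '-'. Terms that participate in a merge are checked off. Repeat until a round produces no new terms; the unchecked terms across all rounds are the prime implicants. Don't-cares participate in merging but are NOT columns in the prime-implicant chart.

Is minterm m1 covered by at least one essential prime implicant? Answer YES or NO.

[col 0] 0000*, 0001*, 0010*, 0100*, 0101*, 0111*, 1000*, 1001*, 1010*, 1011*, 1100*
[col 1] -000*, -001*, -010*, -100*, 0-00*, 0-01*, 00-0*, 000-*, 01-1, 010-*, 1-00*, 10-0*, 10-1*, 100-*, 101-*
[col 2] --00, -0-0, -00-, 0-0-, 10--
Prime implicants: --00, -0-0, -00-, 0-0-, 01-1, 10--
PI chart (minterm → PIs covering it):
  0 | --00,-0-0,-00-,0-0-
  1 | -00-,0-0-
  2 | -0-0  (sole → essential)
  4 | --00,0-0-
  5 | 0-0-,01-1
  7 | 01-1  (sole → essential)
  8 | --00,-0-0,-00-,10--
  9 | -00-,10--
  10 | -0-0,10--
  11 | 10--  (sole → essential)
  12 | --00  (sole → essential)
Essential prime implicants: --00, -0-0, 01-1, 10--

NO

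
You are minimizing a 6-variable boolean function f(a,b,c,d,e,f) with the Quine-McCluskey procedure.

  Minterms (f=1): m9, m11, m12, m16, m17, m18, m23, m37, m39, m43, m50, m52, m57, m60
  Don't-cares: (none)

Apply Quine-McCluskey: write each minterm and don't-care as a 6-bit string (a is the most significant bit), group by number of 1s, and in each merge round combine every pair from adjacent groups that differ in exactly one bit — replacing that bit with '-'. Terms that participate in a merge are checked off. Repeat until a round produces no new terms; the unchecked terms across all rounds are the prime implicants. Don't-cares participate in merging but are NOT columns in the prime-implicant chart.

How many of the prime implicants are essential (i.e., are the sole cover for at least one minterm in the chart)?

9

size-2^0 implicants → 001001(✓)  001011(✓)  001100  010000(✓)  010001(✓)  010010(✓)  010111  100101(✓)  100111(✓)  101011(✓)  110010(✓)  110100(✓)  111001  111100(✓)
size-2^1 implicants → -01011  -10010  0010-1  0100-0  01000-  1001-1  11-100
Unchecked terms (primes): -01011, -10010, 0010-1, 001100, 0100-0, 01000-, 010111, 1001-1, 11-100, 111001
Minterm coverage:
  m9 ⊆ 0010-1 [E]
  m11 ⊆ -01011,0010-1
  m12 ⊆ 001100 [E]
  m16 ⊆ 0100-0,01000-
  m17 ⊆ 01000- [E]
  m18 ⊆ -10010,0100-0
  m23 ⊆ 010111 [E]
  m37 ⊆ 1001-1 [E]
  m39 ⊆ 1001-1 [E]
  m43 ⊆ -01011 [E]
  m50 ⊆ -10010 [E]
  m52 ⊆ 11-100 [E]
  m57 ⊆ 111001 [E]
  m60 ⊆ 11-100 [E]
E = {-01011, -10010, 0010-1, 001100, 01000-, 010111, 1001-1, 11-100, 111001}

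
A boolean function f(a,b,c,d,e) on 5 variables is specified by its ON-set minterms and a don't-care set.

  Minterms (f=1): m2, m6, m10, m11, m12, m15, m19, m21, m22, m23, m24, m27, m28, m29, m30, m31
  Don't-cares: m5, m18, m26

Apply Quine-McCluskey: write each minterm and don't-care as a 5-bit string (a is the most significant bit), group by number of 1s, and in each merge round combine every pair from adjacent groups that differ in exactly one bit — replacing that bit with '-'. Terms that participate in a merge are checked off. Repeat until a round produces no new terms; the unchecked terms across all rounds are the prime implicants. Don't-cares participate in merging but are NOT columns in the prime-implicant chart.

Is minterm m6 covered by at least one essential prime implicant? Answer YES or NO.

Round 0: 00010✓ 00101✓ 00110✓ 01010✓ 01011✓ 01100✓ 01111✓ 10010✓ 10011✓ 10101✓ 10110✓ 10111✓ 11000✓ 11010✓ 11011✓ 11100✓ 11101✓ 11110✓ 11111✓
Round 1: -0010✓ -0101 -0110✓ -1010✓ -1011✓ -1100 -1111✓ 0-010✓ 00-10✓ 01-11✓ 0101-✓ 1-010✓ 1-011✓ 1-101✓ 1-110✓ 1-111✓ 10-10✓ 10-11✓ 1001-✓ 101-1✓ 1011-✓ 11-00✓ 11-10✓ 11-11✓ 110-0✓ 1101-✓ 111-0✓ 111-1✓ 1110-✓ 1111-✓
Round 2: --010 -0-10 -1-11 -101- 1--10✓ 1--11✓ 1-01-✓ 1-1-1 1-11-✓ 10-1-✓ 11--0 11-1-✓ 111--
Round 3: 1--1-
PIs = {--010, -0-10, -0101, -1-11, -101-, -1100, 1--1-, 1-1-1, 11--0, 111--}
Coverage chart:
  m2: --010,-0-10
  m6: -0-10 ←essential
  m10: --010,-101-
  m11: -1-11,-101-
  m12: -1100 ←essential
  m15: -1-11 ←essential
  m19: 1--1- ←essential
  m21: -0101,1-1-1
  m22: -0-10,1--1-
  m23: 1--1-,1-1-1
  m24: 11--0 ←essential
  m27: -1-11,-101-,1--1-
  m28: -1100,11--0,111--
  m29: 1-1-1,111--
  m30: 1--1-,11--0,111--
  m31: -1-11,1--1-,1-1-1,111--
Essential: -0-10, -1-11, -1100, 1--1-, 11--0

YES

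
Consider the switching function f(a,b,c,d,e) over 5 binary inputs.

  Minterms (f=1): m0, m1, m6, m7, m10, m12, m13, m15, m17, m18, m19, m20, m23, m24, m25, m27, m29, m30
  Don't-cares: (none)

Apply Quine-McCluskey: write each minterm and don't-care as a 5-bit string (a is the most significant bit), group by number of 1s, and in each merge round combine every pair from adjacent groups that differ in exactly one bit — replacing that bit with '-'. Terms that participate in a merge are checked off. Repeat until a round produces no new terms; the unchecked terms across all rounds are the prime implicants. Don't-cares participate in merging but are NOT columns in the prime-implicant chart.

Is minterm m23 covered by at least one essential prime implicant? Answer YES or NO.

NO

[col 0] 00000*, 00001*, 00110*, 00111*, 01010, 01100*, 01101*, 01111*, 10001*, 10010*, 10011*, 10100, 10111*, 11000*, 11001*, 11011*, 11101*, 11110
[col 1] -0001, -0111, -1101, 0-111, 0000-, 0011-, 011-1, 0110-, 1-001*, 1-011*, 10-11, 100-1*, 1001-, 11-01, 110-1*, 1100-
[col 2] 1-0-1
Prime implicants: -0001, -0111, -1101, 0-111, 0000-, 0011-, 01010, 011-1, 0110-, 1-0-1, 10-11, 1001-, 10100, 11-01, 1100-, 11110
PI chart (minterm → PIs covering it):
  0 | 0000-  (sole → essential)
  1 | -0001,0000-
  6 | 0011-  (sole → essential)
  7 | -0111,0-111,0011-
  10 | 01010  (sole → essential)
  12 | 0110-  (sole → essential)
  13 | -1101,011-1,0110-
  15 | 0-111,011-1
  17 | -0001,1-0-1
  18 | 1001-  (sole → essential)
  19 | 1-0-1,10-11,1001-
  20 | 10100  (sole → essential)
  23 | -0111,10-11
  24 | 1100-  (sole → essential)
  25 | 1-0-1,11-01,1100-
  27 | 1-0-1  (sole → essential)
  29 | -1101,11-01
  30 | 11110  (sole → essential)
Essential prime implicants: 0000-, 0011-, 01010, 0110-, 1-0-1, 1001-, 10100, 1100-, 11110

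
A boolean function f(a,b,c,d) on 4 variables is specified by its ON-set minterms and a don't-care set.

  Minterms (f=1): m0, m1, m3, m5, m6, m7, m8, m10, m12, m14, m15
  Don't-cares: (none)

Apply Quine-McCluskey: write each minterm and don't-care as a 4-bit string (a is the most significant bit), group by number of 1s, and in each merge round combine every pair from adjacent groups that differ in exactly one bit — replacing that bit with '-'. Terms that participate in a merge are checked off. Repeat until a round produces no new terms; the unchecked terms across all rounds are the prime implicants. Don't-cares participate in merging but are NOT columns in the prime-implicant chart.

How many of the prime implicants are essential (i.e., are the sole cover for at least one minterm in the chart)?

3

size-2^0 implicants → 0000(✓)  0001(✓)  0011(✓)  0101(✓)  0110(✓)  0111(✓)  1000(✓)  1010(✓)  1100(✓)  1110(✓)  1111(✓)
size-2^1 implicants → -000  -110(✓)  -111(✓)  0-01(✓)  0-11(✓)  00-1(✓)  000-  01-1(✓)  011-(✓)  1-00(✓)  1-10(✓)  10-0(✓)  11-0(✓)  111-(✓)
size-2^2 implicants → -11-  0--1  1--0
Unchecked terms (primes): -000, -11-, 0--1, 000-, 1--0
Minterm coverage:
  m0 ⊆ -000,000-
  m1 ⊆ 0--1,000-
  m3 ⊆ 0--1 [E]
  m5 ⊆ 0--1 [E]
  m6 ⊆ -11- [E]
  m7 ⊆ -11-,0--1
  m8 ⊆ -000,1--0
  m10 ⊆ 1--0 [E]
  m12 ⊆ 1--0 [E]
  m14 ⊆ -11-,1--0
  m15 ⊆ -11- [E]
E = {-11-, 0--1, 1--0}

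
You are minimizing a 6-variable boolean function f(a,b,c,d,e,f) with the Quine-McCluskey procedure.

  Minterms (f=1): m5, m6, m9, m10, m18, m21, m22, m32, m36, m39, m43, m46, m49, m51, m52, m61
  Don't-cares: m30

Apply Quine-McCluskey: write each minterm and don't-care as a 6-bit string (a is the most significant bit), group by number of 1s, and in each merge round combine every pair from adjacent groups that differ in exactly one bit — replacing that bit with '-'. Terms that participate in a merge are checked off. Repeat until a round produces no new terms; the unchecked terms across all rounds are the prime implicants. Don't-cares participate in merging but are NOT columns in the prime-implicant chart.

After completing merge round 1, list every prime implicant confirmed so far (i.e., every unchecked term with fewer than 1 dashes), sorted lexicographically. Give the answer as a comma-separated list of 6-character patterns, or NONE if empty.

[col 0] 000101*, 000110*, 001001, 001010, 010010*, 010101*, 010110*, 011110*, 100000*, 100100*, 100111, 101011, 101110, 110001*, 110011*, 110100*, 111101
[col 1] 0-0101, 0-0110, 01-110, 010-10, 1-0100, 100-00, 1100-1
Prime implicants: 0-0101, 0-0110, 001001, 001010, 01-110, 010-10, 1-0100, 100-00, 100111, 101011, 101110, 1100-1, 111101

001001, 001010, 100111, 101011, 101110, 111101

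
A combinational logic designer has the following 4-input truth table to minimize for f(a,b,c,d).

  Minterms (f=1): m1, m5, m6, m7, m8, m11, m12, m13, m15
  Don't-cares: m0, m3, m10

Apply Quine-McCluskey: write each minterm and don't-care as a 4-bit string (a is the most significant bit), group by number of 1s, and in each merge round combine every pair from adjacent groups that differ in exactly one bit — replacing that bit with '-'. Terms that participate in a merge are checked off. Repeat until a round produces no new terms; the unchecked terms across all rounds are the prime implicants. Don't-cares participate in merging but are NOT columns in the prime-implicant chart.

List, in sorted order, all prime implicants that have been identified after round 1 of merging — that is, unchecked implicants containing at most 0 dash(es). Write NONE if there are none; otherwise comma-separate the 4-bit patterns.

size-2^0 implicants → 0000(✓)  0001(✓)  0011(✓)  0101(✓)  0110(✓)  0111(✓)  1000(✓)  1010(✓)  1011(✓)  1100(✓)  1101(✓)  1111(✓)
size-2^1 implicants → -000  -011(✓)  -101(✓)  -111(✓)  0-01(✓)  0-11(✓)  00-1(✓)  000-  01-1(✓)  011-  1-00  1-11(✓)  10-0  101-  11-1(✓)  110-
size-2^2 implicants → --11  -1-1  0--1
Unchecked terms (primes): --11, -000, -1-1, 0--1, 000-, 011-, 1-00, 10-0, 101-, 110-

NONE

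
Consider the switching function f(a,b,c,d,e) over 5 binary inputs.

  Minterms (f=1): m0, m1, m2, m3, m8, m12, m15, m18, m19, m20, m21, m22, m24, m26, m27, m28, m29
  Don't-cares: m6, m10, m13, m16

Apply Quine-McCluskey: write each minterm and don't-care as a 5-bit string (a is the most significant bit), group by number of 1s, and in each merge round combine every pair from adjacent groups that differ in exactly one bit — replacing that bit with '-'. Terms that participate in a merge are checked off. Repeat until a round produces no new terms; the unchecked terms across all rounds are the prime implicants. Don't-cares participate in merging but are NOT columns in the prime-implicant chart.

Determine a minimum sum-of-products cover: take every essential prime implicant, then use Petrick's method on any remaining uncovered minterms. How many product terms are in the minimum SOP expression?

6

[col 0] 00000*, 00001*, 00010*, 00011*, 00110*, 01000*, 01010*, 01100*, 01101*, 01111*, 10000*, 10010*, 10011*, 10100*, 10101*, 10110*, 11000*, 11010*, 11011*, 11100*, 11101*
[col 1] -0000*, -0010*, -0011*, -0110*, -1000*, -1010*, -1100*, -1101*, 0-000*, 0-010*, 00-10*, 000-0*, 000-1*, 0000-*, 0001-*, 01-00*, 010-0*, 011-1, 0110-*, 1-000*, 1-010*, 1-011*, 1-100*, 1-101*, 10-00*, 10-10*, 100-0*, 1001-*, 101-0*, 1010-*, 11-00*, 110-0*, 1101-*, 1110-*
[col 2] --000*, --010*, -0-10, -00-0*, -001-, -1-00, -10-0*, -110-, 0-0-0*, 000--, 1--00, 1-0-0*, 1-01-, 1-10-, 10--0
[col 3] --0-0
Prime implicants: --0-0, -0-10, -001-, -1-00, -110-, 000--, 011-1, 1--00, 1-01-, 1-10-, 10--0
PI chart (minterm → PIs covering it):
  0 | --0-0,000--
  1 | 000--  (sole → essential)
  2 | --0-0,-0-10,-001-,000--
  3 | -001-,000--
  8 | --0-0,-1-00
  12 | -1-00,-110-
  15 | 011-1  (sole → essential)
  18 | --0-0,-0-10,-001-,1-01-,10--0
  19 | -001-,1-01-
  20 | 1--00,1-10-,10--0
  21 | 1-10-  (sole → essential)
  22 | -0-10,10--0
  24 | --0-0,-1-00,1--00
  26 | --0-0,1-01-
  27 | 1-01-  (sole → essential)
  28 | -1-00,-110-,1--00,1-10-
  29 | -110-,1-10-
Essential prime implicants: 000--, 011-1, 1-01-, 1-10-
Petrick residual → -0-10, -1-00
Minimum SOP uses 6 PIs: b'de' + bd'e' + a'b'c' + a'bce + ac'd + acd'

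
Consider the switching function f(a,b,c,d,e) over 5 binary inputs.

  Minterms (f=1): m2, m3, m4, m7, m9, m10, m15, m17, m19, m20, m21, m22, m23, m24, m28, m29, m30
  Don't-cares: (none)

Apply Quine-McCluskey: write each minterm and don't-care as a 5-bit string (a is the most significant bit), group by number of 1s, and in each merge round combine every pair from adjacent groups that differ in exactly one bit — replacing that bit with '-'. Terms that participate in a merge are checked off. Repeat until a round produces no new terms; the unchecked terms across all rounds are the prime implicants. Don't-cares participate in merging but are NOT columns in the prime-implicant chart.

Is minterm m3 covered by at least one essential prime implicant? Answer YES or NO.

NO

Round 0: 00010✓ 00011✓ 00100✓ 00111✓ 01001 01010✓ 01111✓ 10001✓ 10011✓ 10100✓ 10101✓ 10110✓ 10111✓ 11000✓ 11100✓ 11101✓ 11110✓
Round 1: -0011✓ -0100 -0111✓ 0-010 0-111 00-11✓ 0001- 1-100✓ 1-101✓ 1-110✓ 10-01✓ 10-11✓ 100-1✓ 101-0✓ 101-1✓ 1010-✓ 1011-✓ 11-00 111-0✓ 1110-✓
Round 2: -0-11 1-1-0 1-10- 10--1 101--
PIs = {-0-11, -0100, 0-010, 0-111, 0001-, 01001, 1-1-0, 1-10-, 10--1, 101--, 11-00}
Coverage chart:
  m2: 0-010,0001-
  m3: -0-11,0001-
  m4: -0100 ←essential
  m7: -0-11,0-111
  m9: 01001 ←essential
  m10: 0-010 ←essential
  m15: 0-111 ←essential
  m17: 10--1 ←essential
  m19: -0-11,10--1
  m20: -0100,1-1-0,1-10-,101--
  m21: 1-10-,10--1,101--
  m22: 1-1-0,101--
  m23: -0-11,10--1,101--
  m24: 11-00 ←essential
  m28: 1-1-0,1-10-,11-00
  m29: 1-10- ←essential
  m30: 1-1-0 ←essential
Essential: -0100, 0-010, 0-111, 01001, 1-1-0, 1-10-, 10--1, 11-00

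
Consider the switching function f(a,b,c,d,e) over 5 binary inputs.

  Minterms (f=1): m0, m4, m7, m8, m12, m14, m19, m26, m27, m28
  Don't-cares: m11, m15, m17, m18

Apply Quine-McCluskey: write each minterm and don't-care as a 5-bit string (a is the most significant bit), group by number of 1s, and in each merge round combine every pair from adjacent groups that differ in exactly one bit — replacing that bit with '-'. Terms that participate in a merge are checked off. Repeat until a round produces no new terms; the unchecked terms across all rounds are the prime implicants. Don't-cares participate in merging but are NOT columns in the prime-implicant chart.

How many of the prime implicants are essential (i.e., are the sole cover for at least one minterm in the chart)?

size-2^0 implicants → 00000(✓)  00100(✓)  00111(✓)  01000(✓)  01011(✓)  01100(✓)  01110(✓)  01111(✓)  10001(✓)  10010(✓)  10011(✓)  11010(✓)  11011(✓)  11100(✓)
size-2^1 implicants → -1011  -1100  0-000(✓)  0-100(✓)  0-111  00-00(✓)  01-00(✓)  01-11  011-0  0111-  1-010(✓)  1-011(✓)  100-1  1001-(✓)  1101-(✓)
size-2^2 implicants → 0--00  1-01-
Unchecked terms (primes): -1011, -1100, 0--00, 0-111, 01-11, 011-0, 0111-, 1-01-, 100-1
Minterm coverage:
  m0 ⊆ 0--00 [E]
  m4 ⊆ 0--00 [E]
  m7 ⊆ 0-111 [E]
  m8 ⊆ 0--00 [E]
  m12 ⊆ -1100,0--00,011-0
  m14 ⊆ 011-0,0111-
  m19 ⊆ 1-01-,100-1
  m26 ⊆ 1-01- [E]
  m27 ⊆ -1011,1-01-
  m28 ⊆ -1100 [E]
E = {-1100, 0--00, 0-111, 1-01-}

4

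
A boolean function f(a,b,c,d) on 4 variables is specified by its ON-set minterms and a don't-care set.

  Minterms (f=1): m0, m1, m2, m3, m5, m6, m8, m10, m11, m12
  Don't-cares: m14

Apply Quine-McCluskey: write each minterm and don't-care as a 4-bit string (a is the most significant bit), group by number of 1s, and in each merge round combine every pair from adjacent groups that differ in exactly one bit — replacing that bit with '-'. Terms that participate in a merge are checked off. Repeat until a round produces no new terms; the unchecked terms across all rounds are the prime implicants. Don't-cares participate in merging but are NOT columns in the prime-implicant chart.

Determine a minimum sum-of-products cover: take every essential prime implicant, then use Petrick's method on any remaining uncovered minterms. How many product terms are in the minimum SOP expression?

5

size-2^0 implicants → 0000(✓)  0001(✓)  0010(✓)  0011(✓)  0101(✓)  0110(✓)  1000(✓)  1010(✓)  1011(✓)  1100(✓)  1110(✓)
size-2^1 implicants → -000(✓)  -010(✓)  -011(✓)  -110(✓)  0-01  0-10(✓)  00-0(✓)  00-1(✓)  000-(✓)  001-(✓)  1-00(✓)  1-10(✓)  10-0(✓)  101-(✓)  11-0(✓)
size-2^2 implicants → --10  -0-0  -01-  00--  1--0
Unchecked terms (primes): --10, -0-0, -01-, 0-01, 00--, 1--0
Minterm coverage:
  m0 ⊆ -0-0,00--
  m1 ⊆ 0-01,00--
  m2 ⊆ --10,-0-0,-01-,00--
  m3 ⊆ -01-,00--
  m5 ⊆ 0-01 [E]
  m6 ⊆ --10 [E]
  m8 ⊆ -0-0,1--0
  m10 ⊆ --10,-0-0,-01-,1--0
  m11 ⊆ -01- [E]
  m12 ⊆ 1--0 [E]
E = {--10, -01-, 0-01, 1--0}
Petrick residual → -0-0
Cover = cd' + b'd' + b'c + a'c'd + ad'  |cover|=5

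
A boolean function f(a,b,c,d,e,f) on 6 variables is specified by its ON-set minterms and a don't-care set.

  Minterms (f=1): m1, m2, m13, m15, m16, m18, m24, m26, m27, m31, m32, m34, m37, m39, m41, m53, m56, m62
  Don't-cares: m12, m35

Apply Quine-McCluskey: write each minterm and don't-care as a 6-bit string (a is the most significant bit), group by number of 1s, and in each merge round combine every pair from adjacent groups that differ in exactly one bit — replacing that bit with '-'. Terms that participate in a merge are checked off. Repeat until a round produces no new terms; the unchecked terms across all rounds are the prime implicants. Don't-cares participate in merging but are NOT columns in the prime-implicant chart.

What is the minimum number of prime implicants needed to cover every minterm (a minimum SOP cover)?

11

Round 0: 000001 000010✓ 001100✓ 001101✓ 001111✓ 010000✓ 010010✓ 011000✓ 011010✓ 011011✓ 011111✓ 100000✓ 100010✓ 100011✓ 100101✓ 100111✓ 101001 110101✓ 111000✓ 111110
Round 1: -00010 -11000 0-0010 0-1111 0011-1 00110- 01-000✓ 01-010✓ 0100-0✓ 011-11 0110-0✓ 01101- 1-0101 100-11 1000-0 10001- 1001-1
Round 2: 01-0-0
PIs = {-00010, -11000, 0-0010, 0-1111, 000001, 0011-1, 00110-, 01-0-0, 011-11, 01101-, 1-0101, 100-11, 1000-0, 10001-, 1001-1, 101001, 111110}
Coverage chart:
  m1: 000001 ←essential
  m2: -00010,0-0010
  m13: 0011-1,00110-
  m15: 0-1111,0011-1
  m16: 01-0-0 ←essential
  m18: 0-0010,01-0-0
  m24: -11000,01-0-0
  m26: 01-0-0,01101-
  m27: 011-11,01101-
  m31: 0-1111,011-11
  m32: 1000-0 ←essential
  m34: -00010,1000-0,10001-
  m37: 1-0101,1001-1
  m39: 100-11,1001-1
  m41: 101001 ←essential
  m53: 1-0101 ←essential
  m56: -11000 ←essential
  m62: 111110 ←essential
Essential: -11000, 000001, 01-0-0, 1-0101, 1000-0, 101001, 111110
Petrick residual → -00010, 0011-1, 011-11, 100-11
Min cover (11 terms): b'c'd'ef' + bcd'e'f' + a'b'c'd'e'f + a'b'cdf + a'bd'f' + a'bcef + ac'de'f + ab'c'ef + ab'c'd'f' + ab'cd'e'f + abcdef'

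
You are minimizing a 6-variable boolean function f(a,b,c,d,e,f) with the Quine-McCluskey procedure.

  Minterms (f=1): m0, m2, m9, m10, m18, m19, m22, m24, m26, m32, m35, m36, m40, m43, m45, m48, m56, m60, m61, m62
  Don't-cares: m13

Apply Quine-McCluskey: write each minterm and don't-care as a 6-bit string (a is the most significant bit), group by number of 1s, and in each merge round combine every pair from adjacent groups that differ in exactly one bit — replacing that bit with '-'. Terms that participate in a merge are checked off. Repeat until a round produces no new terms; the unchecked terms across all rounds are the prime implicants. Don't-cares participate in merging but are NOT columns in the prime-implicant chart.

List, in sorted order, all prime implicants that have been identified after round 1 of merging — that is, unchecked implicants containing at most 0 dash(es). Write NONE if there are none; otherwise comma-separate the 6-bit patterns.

NONE

[col 0] 000000*, 000010*, 001001*, 001010*, 001101*, 010010*, 010011*, 010110*, 011000*, 011010*, 100000*, 100011*, 100100*, 101000*, 101011*, 101101*, 110000*, 111000*, 111100*, 111101*, 111110*
[col 1] -00000, -01101, -11000, 0-0010*, 0-1010*, 00-010*, 0000-0, 001-01, 01-010*, 010-10, 01001-, 0110-0, 1-0000*, 1-1000*, 1-1101, 10-000*, 10-011, 100-00, 11-000*, 111-00, 1111-0, 11110-
[col 2] 0--010, 1--000
Prime implicants: -00000, -01101, -11000, 0--010, 0000-0, 001-01, 010-10, 01001-, 0110-0, 1--000, 1-1101, 10-011, 100-00, 111-00, 1111-0, 11110-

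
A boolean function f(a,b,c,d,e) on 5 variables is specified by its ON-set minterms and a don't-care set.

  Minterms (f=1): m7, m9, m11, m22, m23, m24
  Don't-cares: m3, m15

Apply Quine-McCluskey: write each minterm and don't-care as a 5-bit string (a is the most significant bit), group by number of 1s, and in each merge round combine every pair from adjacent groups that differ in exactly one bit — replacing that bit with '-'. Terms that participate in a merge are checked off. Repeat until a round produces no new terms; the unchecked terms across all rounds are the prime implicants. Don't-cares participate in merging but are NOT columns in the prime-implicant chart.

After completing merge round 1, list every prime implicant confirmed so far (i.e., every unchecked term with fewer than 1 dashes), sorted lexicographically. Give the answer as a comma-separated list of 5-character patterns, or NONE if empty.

11000

size-2^0 implicants → 00011(✓)  00111(✓)  01001(✓)  01011(✓)  01111(✓)  10110(✓)  10111(✓)  11000
size-2^1 implicants → -0111  0-011(✓)  0-111(✓)  00-11(✓)  01-11(✓)  010-1  1011-
size-2^2 implicants → 0--11
Unchecked terms (primes): -0111, 0--11, 010-1, 1011-, 11000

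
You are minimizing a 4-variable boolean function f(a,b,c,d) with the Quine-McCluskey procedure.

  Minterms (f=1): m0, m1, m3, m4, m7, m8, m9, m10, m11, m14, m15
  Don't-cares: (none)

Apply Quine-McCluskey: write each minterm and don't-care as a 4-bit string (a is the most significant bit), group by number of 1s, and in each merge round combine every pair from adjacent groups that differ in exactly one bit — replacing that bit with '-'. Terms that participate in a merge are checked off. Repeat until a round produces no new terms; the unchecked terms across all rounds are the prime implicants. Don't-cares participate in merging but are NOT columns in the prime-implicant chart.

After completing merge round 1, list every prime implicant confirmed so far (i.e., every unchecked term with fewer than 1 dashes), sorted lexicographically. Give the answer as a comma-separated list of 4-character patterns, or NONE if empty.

NONE

size-2^0 implicants → 0000(✓)  0001(✓)  0011(✓)  0100(✓)  0111(✓)  1000(✓)  1001(✓)  1010(✓)  1011(✓)  1110(✓)  1111(✓)
size-2^1 implicants → -000(✓)  -001(✓)  -011(✓)  -111(✓)  0-00  0-11(✓)  00-1(✓)  000-(✓)  1-10(✓)  1-11(✓)  10-0(✓)  10-1(✓)  100-(✓)  101-(✓)  111-(✓)
size-2^2 implicants → --11  -0-1  -00-  1-1-  10--
Unchecked terms (primes): --11, -0-1, -00-, 0-00, 1-1-, 10--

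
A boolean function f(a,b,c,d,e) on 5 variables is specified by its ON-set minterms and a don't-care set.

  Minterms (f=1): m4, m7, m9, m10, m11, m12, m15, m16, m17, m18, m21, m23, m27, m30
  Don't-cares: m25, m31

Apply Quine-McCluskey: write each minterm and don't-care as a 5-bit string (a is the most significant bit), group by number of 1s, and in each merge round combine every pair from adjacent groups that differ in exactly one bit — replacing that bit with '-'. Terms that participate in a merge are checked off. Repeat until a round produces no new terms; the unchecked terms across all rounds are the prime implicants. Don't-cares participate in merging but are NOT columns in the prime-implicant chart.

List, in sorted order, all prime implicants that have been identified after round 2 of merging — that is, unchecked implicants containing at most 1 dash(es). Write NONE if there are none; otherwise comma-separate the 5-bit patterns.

0-100, 0101-, 1-001, 10-01, 100-0, 1000-, 101-1, 1111-

[col 0] 00100*, 00111*, 01001*, 01010*, 01011*, 01100*, 01111*, 10000*, 10001*, 10010*, 10101*, 10111*, 11001*, 11011*, 11110*, 11111*
[col 1] -0111*, -1001*, -1011*, -1111*, 0-100, 0-111*, 01-11*, 010-1*, 0101-, 1-001, 1-111*, 10-01, 100-0, 1000-, 101-1, 11-11*, 110-1*, 1111-
[col 2] --111, -1-11, -10-1
Prime implicants: --111, -1-11, -10-1, 0-100, 0101-, 1-001, 10-01, 100-0, 1000-, 101-1, 1111-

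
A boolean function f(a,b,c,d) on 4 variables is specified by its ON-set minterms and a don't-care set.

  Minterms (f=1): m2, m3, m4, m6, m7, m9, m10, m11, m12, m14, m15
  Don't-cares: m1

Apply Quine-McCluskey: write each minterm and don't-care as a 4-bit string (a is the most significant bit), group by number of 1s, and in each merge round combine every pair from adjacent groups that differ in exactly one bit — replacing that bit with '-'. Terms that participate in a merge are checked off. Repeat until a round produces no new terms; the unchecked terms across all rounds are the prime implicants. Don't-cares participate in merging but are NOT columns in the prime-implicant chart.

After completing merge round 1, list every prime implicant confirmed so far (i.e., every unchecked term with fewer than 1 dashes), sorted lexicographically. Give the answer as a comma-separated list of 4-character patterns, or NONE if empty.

NONE

size-2^0 implicants → 0001(✓)  0010(✓)  0011(✓)  0100(✓)  0110(✓)  0111(✓)  1001(✓)  1010(✓)  1011(✓)  1100(✓)  1110(✓)  1111(✓)
size-2^1 implicants → -001(✓)  -010(✓)  -011(✓)  -100(✓)  -110(✓)  -111(✓)  0-10(✓)  0-11(✓)  00-1(✓)  001-(✓)  01-0(✓)  011-(✓)  1-10(✓)  1-11(✓)  10-1(✓)  101-(✓)  11-0(✓)  111-(✓)
size-2^2 implicants → --10(✓)  --11(✓)  -0-1  -01-(✓)  -1-0  -11-(✓)  0-1-(✓)  1-1-(✓)
size-2^3 implicants → --1-
Unchecked terms (primes): --1-, -0-1, -1-0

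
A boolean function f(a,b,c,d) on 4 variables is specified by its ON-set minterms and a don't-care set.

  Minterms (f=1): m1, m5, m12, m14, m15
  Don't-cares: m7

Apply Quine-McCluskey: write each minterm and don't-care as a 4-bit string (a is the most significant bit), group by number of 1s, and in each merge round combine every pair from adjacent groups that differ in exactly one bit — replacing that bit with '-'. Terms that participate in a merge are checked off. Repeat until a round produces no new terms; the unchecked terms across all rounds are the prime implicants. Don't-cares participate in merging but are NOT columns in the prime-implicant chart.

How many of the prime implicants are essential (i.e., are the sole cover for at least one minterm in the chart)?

Round 0: 0001✓ 0101✓ 0111✓ 1100✓ 1110✓ 1111✓
Round 1: -111 0-01 01-1 11-0 111-
PIs = {-111, 0-01, 01-1, 11-0, 111-}
Coverage chart:
  m1: 0-01 ←essential
  m5: 0-01,01-1
  m12: 11-0 ←essential
  m14: 11-0,111-
  m15: -111,111-
Essential: 0-01, 11-0

2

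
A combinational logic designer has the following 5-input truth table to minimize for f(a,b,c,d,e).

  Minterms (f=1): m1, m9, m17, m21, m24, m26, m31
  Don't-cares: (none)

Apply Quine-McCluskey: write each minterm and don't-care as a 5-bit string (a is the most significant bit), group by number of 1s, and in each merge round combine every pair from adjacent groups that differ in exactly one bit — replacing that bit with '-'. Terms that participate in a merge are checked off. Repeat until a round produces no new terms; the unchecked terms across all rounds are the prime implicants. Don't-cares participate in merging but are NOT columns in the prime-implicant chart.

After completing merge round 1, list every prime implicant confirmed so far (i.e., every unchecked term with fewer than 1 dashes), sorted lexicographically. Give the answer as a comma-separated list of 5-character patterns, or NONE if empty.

11111

size-2^0 implicants → 00001(✓)  01001(✓)  10001(✓)  10101(✓)  11000(✓)  11010(✓)  11111
size-2^1 implicants → -0001  0-001  10-01  110-0
Unchecked terms (primes): -0001, 0-001, 10-01, 110-0, 11111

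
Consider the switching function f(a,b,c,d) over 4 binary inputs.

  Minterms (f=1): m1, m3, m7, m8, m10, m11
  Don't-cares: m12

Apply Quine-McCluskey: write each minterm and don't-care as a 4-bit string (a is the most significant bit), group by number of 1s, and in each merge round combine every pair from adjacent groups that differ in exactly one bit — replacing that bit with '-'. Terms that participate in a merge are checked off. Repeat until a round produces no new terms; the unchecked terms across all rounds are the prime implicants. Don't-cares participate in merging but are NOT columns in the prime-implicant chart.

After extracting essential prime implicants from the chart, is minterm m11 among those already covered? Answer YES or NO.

NO

size-2^0 implicants → 0001(✓)  0011(✓)  0111(✓)  1000(✓)  1010(✓)  1011(✓)  1100(✓)
size-2^1 implicants → -011  0-11  00-1  1-00  10-0  101-
Unchecked terms (primes): -011, 0-11, 00-1, 1-00, 10-0, 101-
Minterm coverage:
  m1 ⊆ 00-1 [E]
  m3 ⊆ -011,0-11,00-1
  m7 ⊆ 0-11 [E]
  m8 ⊆ 1-00,10-0
  m10 ⊆ 10-0,101-
  m11 ⊆ -011,101-
E = {0-11, 00-1}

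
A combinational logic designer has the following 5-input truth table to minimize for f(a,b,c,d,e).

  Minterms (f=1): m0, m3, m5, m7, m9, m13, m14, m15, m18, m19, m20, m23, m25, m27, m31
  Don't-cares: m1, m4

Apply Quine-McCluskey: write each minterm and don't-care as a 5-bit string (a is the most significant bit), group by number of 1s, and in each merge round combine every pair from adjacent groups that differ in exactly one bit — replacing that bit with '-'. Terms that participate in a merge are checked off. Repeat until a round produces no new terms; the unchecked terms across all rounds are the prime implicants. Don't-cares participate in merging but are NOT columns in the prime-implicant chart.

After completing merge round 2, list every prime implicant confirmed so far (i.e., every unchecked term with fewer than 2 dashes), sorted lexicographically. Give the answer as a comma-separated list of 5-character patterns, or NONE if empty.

-0100, -1001, 0111-, 1001-, 110-1

[col 0] 00000*, 00001*, 00011*, 00100*, 00101*, 00111*, 01001*, 01101*, 01110*, 01111*, 10010*, 10011*, 10100*, 10111*, 11001*, 11011*, 11111*
[col 1] -0011*, -0100, -0111*, -1001, -1111*, 0-001*, 0-101*, 0-111*, 00-00*, 00-01*, 00-11*, 000-1*, 0000-*, 001-1*, 0010-*, 01-01*, 011-1*, 0111-, 1-011*, 1-111*, 10-11*, 1001-, 11-11*, 110-1
[col 2] --111, -0-11, 0--01, 0-1-1, 00--1, 00-0-, 1--11
Prime implicants: --111, -0-11, -0100, -1001, 0--01, 0-1-1, 00--1, 00-0-, 0111-, 1--11, 1001-, 110-1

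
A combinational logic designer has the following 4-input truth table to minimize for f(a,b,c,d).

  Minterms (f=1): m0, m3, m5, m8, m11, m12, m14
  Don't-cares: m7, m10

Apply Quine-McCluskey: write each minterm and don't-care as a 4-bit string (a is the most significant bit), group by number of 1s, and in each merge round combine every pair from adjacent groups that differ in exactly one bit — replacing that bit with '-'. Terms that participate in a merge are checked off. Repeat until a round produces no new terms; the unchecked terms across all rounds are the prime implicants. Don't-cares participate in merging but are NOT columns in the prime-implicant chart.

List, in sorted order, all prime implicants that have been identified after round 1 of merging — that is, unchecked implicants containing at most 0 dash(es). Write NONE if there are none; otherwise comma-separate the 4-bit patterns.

NONE

Round 0: 0000✓ 0011✓ 0101✓ 0111✓ 1000✓ 1010✓ 1011✓ 1100✓ 1110✓
Round 1: -000 -011 0-11 01-1 1-00✓ 1-10✓ 10-0✓ 101- 11-0✓
Round 2: 1--0
PIs = {-000, -011, 0-11, 01-1, 1--0, 101-}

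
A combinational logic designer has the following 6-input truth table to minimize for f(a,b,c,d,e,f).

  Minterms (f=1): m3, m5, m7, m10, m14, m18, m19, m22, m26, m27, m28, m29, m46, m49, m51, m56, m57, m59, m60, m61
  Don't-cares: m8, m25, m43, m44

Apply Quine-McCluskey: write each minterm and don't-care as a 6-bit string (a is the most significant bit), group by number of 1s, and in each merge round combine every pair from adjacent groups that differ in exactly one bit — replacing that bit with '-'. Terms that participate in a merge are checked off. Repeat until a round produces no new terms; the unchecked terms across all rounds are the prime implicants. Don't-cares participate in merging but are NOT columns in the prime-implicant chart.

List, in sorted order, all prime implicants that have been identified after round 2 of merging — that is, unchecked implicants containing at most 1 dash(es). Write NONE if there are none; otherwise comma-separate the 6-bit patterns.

-01110, 0-0011, 0-1010, 000-11, 0001-1, 001-10, 0010-0, 010-10, 1-1011, 1-1100, 1011-0

[col 0] 000011*, 000101*, 000111*, 001000*, 001010*, 001110*, 010010*, 010011*, 010110*, 011001*, 011010*, 011011*, 011100*, 011101*, 101011*, 101100*, 101110*, 110001*, 110011*, 111000*, 111001*, 111011*, 111100*, 111101*
[col 1] -01110, -10011*, -11001*, -11011*, -11100*, -11101*, 0-0011, 0-1010, 000-11, 0001-1, 001-10, 0010-0, 01-010*, 01-011*, 010-10, 01001-*, 011-01*, 0110-1*, 01101-*, 01110-*, 1-1011, 1-1100, 1011-0, 11-001*, 11-011*, 1100-1*, 111-00*, 111-01*, 1110-1*, 11100-*, 11110-*
[col 2] -1-011, -11-01, -110-1, -1110-, 01-01-, 11-0-1, 111-0-
Prime implicants: -01110, -1-011, -11-01, -110-1, -1110-, 0-0011, 0-1010, 000-11, 0001-1, 001-10, 0010-0, 01-01-, 010-10, 1-1011, 1-1100, 1011-0, 11-0-1, 111-0-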